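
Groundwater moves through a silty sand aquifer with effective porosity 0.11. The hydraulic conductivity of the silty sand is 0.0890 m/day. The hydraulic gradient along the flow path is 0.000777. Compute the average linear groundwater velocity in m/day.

Hydraulic gradient i = 0.000777.
Darcy flux q = K · i = 0.08900 × 0.0007770 = 6.915e-05 m/day.
Seepage velocity v = q / n_e = 6.915e-05 / 0.11 = 0.0006287 m/day.

0.000629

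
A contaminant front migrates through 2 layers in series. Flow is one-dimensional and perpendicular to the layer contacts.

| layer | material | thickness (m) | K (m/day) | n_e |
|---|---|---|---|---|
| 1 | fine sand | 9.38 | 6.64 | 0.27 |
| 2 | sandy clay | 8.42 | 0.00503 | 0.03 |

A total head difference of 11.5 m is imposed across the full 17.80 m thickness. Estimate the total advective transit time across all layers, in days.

406

With flow normal to the layers, continuity requires the same specific discharge q through every layer.
Σ(b_i/K_i) = 9.38/6.64 + 8.42/0.00503 = 1675 d.
q = Δh / Σ(b_i/K_i) = 11.5 / 1675 = 0.006864 m/day.
In each layer the seepage velocity is v_i = q/n_i, so the layer transit time is t_i = b_i·n_i / q:
  layer 1 (fine sand): t_1 = 9.38 × 0.27 / 0.006864 = 369.0 d
  layer 2 (sandy clay): t_2 = 8.42 × 0.03 / 0.006864 = 36.80 d
Total t = Σ t_i = 405.8 days.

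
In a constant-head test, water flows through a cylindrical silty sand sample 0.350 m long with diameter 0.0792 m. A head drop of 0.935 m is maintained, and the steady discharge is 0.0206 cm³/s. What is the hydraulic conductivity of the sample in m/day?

Cross-sectional area A = π·(d/2)² = π × (0.0792/2)² = 0.004927 m².
Convert discharge: 0.0206 cm³/s = 2.060e-08 m³/s.
Darcy's law rearranged: K = Q·L / (A·Δh) = 2.060e-08 × 0.350 / (0.004927 × 0.935) = 1.565e-06 m/s = 0.1352 m/day.

0.135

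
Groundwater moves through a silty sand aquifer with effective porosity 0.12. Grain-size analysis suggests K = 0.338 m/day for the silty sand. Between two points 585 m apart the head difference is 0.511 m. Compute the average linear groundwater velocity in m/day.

Hydraulic gradient i = Δh / L = 0.511 / 585 = 0.0008735.
Darcy flux q = K · i = 0.3380 × 0.0008735 = 0.0002952 m/day.
Seepage velocity v = q / n_e = 0.0002952 / 0.12 = 0.002460 m/day.

0.00246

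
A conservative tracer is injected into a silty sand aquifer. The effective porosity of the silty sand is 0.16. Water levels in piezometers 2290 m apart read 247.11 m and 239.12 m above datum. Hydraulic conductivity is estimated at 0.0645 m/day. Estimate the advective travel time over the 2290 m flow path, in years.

Hydraulic gradient i = (247.11 − 239.12) / 2290 = 7.99 / 2290 = 0.003489.
Darcy flux q = K · i = 0.06450 × 0.003489 = 0.0002250 m/day.
Seepage velocity v = q / n_e = 0.0002250 / 0.16 = 0.001407 m/day.
Travel time t = L / v = 2290 / 0.001407 = 1.628e+06 days = 4458 years.

4460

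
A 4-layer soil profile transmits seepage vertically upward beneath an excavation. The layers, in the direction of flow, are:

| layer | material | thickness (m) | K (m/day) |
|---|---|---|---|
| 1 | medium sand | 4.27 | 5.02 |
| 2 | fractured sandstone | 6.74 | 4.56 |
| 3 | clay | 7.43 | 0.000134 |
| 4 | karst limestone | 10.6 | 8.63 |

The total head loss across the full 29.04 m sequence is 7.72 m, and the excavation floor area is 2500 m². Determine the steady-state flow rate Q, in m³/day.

Flow is perpendicular to layering, so the layers act in series and the equivalent K is the thickness-weighted harmonic mean.
Total thickness L = 4.27 + 6.74 + 7.43 + 10.6 = 29.04 m.
Σ(b_i/K_i) = 4.27/5.02 + 6.74/4.56 + 7.43/0.000134 + 10.6/8.63 = 55451 d.
K_eq = L / Σ(b_i/K_i) = 29.04 / 55451 = 0.0005237 m/day.
Q = K_eq · A · (Δh/L) = 0.0005237 × 2500 × (7.72/29.04) = 0.3481 m³/day.

0.348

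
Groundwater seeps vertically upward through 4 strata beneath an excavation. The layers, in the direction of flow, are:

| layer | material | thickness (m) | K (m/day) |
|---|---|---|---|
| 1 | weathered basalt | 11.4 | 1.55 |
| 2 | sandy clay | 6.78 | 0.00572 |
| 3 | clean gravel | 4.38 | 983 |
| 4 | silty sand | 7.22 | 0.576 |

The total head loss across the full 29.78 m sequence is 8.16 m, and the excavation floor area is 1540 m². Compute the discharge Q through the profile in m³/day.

10.4

Flow is perpendicular to layering, so the layers act in series and the equivalent K is the thickness-weighted harmonic mean.
Total thickness L = 11.4 + 6.78 + 4.38 + 7.22 = 29.78 m.
Σ(b_i/K_i) = 11.4/1.55 + 6.78/0.00572 + 4.38/983 + 7.22/0.576 = 1205 d.
K_eq = L / Σ(b_i/K_i) = 29.78 / 1205 = 0.02471 m/day.
Q = K_eq · A · (Δh/L) = 0.02471 × 1540 × (8.16/29.78) = 10.43 m³/day.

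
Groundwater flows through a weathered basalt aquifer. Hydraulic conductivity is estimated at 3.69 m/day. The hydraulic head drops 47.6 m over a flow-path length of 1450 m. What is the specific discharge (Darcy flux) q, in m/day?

0.121

Hydraulic gradient i = Δh / L = 47.6 / 1450 = 0.03283.
Specific discharge q = K · i = 3.690 × 0.03283 = 0.1211 m/day.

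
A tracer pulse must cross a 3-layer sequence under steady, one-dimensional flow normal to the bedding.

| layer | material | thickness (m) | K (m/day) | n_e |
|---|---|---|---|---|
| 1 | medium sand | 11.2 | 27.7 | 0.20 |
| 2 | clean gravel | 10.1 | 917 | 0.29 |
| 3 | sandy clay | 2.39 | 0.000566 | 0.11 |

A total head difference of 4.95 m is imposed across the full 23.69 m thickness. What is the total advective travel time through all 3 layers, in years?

With flow normal to the layers, continuity requires the same specific discharge q through every layer.
Σ(b_i/K_i) = 11.2/27.7 + 10.1/917 + 2.39/0.000566 = 4223 d.
q = Δh / Σ(b_i/K_i) = 4.95 / 4223 = 0.001172 m/day.
In each layer the seepage velocity is v_i = q/n_i, so the layer transit time is t_i = b_i·n_i / q:
  layer 1 (medium sand): t_1 = 11.2 × 0.20 / 0.001172 = 1911 d
  layer 2 (clean gravel): t_2 = 10.1 × 0.29 / 0.001172 = 2499 d
  layer 3 (sandy clay): t_3 = 2.39 × 0.11 / 0.001172 = 224.3 d
Total t = Σ t_i = 4634 days = 12.69 years.

12.7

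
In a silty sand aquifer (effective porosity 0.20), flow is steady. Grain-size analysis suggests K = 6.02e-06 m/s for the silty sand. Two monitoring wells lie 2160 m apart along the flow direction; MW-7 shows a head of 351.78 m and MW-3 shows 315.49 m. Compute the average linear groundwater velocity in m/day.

0.0437

Convert K: 6.02e-06 m/s × 86400 = 0.5201 m/day.
Hydraulic gradient i = (351.78 − 315.49) / 2160 = 36.29 / 2160 = 0.01680.
Darcy flux q = K · i = 0.5201 × 0.01680 = 0.008739 m/day.
Seepage velocity v = q / n_e = 0.008739 / 0.20 = 0.04369 m/day.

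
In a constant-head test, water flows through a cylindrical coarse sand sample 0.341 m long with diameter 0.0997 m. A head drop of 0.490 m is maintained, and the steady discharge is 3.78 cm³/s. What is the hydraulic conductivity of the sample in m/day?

29.1

Cross-sectional area A = π·(d/2)² = π × (0.0997/2)² = 0.007807 m².
Convert discharge: 3.78 cm³/s = 3.780e-06 m³/s.
Darcy's law rearranged: K = Q·L / (A·Δh) = 3.780e-06 × 0.341 / (0.007807 × 0.490) = 0.0003370 m/s = 29.11 m/day.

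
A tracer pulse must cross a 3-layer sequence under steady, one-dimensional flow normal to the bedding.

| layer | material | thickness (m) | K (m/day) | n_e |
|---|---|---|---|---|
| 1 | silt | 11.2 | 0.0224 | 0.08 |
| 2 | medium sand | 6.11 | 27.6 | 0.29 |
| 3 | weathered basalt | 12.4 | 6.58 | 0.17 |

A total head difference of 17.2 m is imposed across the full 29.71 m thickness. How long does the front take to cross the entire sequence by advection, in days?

139

With flow normal to the layers, continuity requires the same specific discharge q through every layer.
Σ(b_i/K_i) = 11.2/0.0224 + 6.11/27.6 + 12.4/6.58 = 502.1 d.
q = Δh / Σ(b_i/K_i) = 17.2 / 502.1 = 0.03426 m/day.
In each layer the seepage velocity is v_i = q/n_i, so the layer transit time is t_i = b_i·n_i / q:
  layer 1 (silt): t_1 = 11.2 × 0.08 / 0.03426 = 26.16 d
  layer 2 (medium sand): t_2 = 6.11 × 0.29 / 0.03426 = 51.73 d
  layer 3 (weathered basalt): t_3 = 12.4 × 0.17 / 0.03426 = 61.54 d
Total t = Σ t_i = 139.4 days.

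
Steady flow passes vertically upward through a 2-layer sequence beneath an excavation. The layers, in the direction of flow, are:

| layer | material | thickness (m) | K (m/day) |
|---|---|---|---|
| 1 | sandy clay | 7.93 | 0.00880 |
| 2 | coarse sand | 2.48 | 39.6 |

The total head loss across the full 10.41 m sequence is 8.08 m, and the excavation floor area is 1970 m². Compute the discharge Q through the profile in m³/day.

Flow is perpendicular to layering, so the layers act in series and the equivalent K is the thickness-weighted harmonic mean.
Total thickness L = 7.93 + 2.48 = 10.41 m.
Σ(b_i/K_i) = 7.93/0.00880 + 2.48/39.6 = 901.2 d.
K_eq = L / Σ(b_i/K_i) = 10.41 / 901.2 = 0.01155 m/day.
Q = K_eq · A · (Δh/L) = 0.01155 × 1970 × (8.08/10.41) = 17.66 m³/day.

17.7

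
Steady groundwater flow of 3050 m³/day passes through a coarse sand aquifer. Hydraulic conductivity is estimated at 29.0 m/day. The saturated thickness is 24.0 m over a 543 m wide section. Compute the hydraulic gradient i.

0.00807

Cross-sectional area A = 543 × 24.0 = 13032 m².
From Q = K·A·i, i = Q / (K·A) = 3050 / (29.00 × 13032) = 0.008070.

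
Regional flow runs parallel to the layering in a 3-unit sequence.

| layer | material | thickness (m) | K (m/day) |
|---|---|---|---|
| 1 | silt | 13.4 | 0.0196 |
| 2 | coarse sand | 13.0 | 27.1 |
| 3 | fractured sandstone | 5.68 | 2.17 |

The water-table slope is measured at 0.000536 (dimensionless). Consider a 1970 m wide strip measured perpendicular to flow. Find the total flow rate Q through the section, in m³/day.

Flow is parallel to layering, so each bed carries its own Darcy discharge and the transmissivities add.
Σ(K_i·b_i) = 0.0196×13.4 + 27.1×13.0 + 2.17×5.68 = 364.9 m²/day.
Hydraulic gradient i = 0.000536.
Q = Σ(K_i·b_i) · W · i = 364.9 × 1970 × 0.0005360 = 385.3 m³/day.

385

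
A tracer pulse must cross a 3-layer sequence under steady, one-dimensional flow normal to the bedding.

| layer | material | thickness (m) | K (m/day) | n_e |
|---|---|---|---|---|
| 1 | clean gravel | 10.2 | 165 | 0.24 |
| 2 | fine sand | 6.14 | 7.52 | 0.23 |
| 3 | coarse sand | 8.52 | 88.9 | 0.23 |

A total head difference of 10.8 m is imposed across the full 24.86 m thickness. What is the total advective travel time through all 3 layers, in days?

0.525

With flow normal to the layers, continuity requires the same specific discharge q through every layer.
Σ(b_i/K_i) = 10.2/165 + 6.14/7.52 + 8.52/88.9 = 0.9741 d.
q = Δh / Σ(b_i/K_i) = 10.8 / 0.9741 = 11.09 m/day.
In each layer the seepage velocity is v_i = q/n_i, so the layer transit time is t_i = b_i·n_i / q:
  layer 1 (clean gravel): t_1 = 10.2 × 0.24 / 11.09 = 0.2208 d
  layer 2 (fine sand): t_2 = 6.14 × 0.23 / 11.09 = 0.1274 d
  layer 3 (coarse sand): t_3 = 8.52 × 0.23 / 11.09 = 0.1768 d
Total t = Σ t_i = 0.5249 days.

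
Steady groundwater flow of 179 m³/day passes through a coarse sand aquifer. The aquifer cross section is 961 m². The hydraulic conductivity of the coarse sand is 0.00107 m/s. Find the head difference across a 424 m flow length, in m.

Convert K: 0.00107 m/s × 86400 = 92.45 m/day.
From Q = K·A·i, i = Q / (K·A) = 179 / (92.45 × 961.0) = 0.002015.
Head loss Δh = i · L = 0.002015 × 424 = 0.8543 m.

0.854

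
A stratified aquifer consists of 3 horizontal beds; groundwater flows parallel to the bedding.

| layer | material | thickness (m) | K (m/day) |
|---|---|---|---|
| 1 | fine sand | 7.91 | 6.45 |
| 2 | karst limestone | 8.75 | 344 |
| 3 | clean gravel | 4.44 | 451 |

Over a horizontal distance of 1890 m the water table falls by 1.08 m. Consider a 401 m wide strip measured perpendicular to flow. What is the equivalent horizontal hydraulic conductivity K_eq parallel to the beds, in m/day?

Flow is parallel to layering, so each bed carries its own Darcy discharge and the transmissivities add.
Σ(K_i·b_i) = 6.45×7.91 + 344×8.75 + 451×4.44 = 5063 m²/day.
Total thickness b = 21.10 m, so K_eq = Σ(K_i·b_i)/b = 240.0 m/day.

240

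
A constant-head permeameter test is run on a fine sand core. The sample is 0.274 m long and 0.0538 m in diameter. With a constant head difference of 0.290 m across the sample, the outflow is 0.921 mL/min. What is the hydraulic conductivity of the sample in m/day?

Cross-sectional area A = π·(d/2)² = π × (0.0538/2)² = 0.002273 m².
Convert discharge: 0.921 mL/min = 1.535e-08 m³/s.
Darcy's law rearranged: K = Q·L / (A·Δh) = 1.535e-08 × 0.274 / (0.002273 × 0.290) = 6.380e-06 m/s = 0.5512 m/day.

0.551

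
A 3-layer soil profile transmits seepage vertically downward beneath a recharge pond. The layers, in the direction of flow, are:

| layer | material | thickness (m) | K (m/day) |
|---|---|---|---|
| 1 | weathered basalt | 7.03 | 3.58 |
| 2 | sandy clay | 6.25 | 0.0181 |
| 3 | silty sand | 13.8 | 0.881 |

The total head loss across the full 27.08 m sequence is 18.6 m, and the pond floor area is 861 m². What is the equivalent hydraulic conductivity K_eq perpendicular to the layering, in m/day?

Flow is perpendicular to layering, so the layers act in series and the equivalent K is the thickness-weighted harmonic mean.
Total thickness L = 7.03 + 6.25 + 13.8 = 27.08 m.
Σ(b_i/K_i) = 7.03/3.58 + 6.25/0.0181 + 13.8/0.881 = 362.9 d.
K_eq = L / Σ(b_i/K_i) = 27.08 / 362.9 = 0.07461 m/day.

0.0746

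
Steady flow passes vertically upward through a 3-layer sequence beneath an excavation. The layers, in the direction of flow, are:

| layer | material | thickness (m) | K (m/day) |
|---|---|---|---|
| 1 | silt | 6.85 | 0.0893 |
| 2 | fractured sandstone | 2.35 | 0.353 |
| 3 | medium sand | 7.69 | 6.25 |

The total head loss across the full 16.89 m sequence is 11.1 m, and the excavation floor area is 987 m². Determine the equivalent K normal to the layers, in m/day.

0.200

Flow is perpendicular to layering, so the layers act in series and the equivalent K is the thickness-weighted harmonic mean.
Total thickness L = 6.85 + 2.35 + 7.69 = 16.89 m.
Σ(b_i/K_i) = 6.85/0.0893 + 2.35/0.353 + 7.69/6.25 = 84.60 d.
K_eq = L / Σ(b_i/K_i) = 16.89 / 84.60 = 0.1997 m/day.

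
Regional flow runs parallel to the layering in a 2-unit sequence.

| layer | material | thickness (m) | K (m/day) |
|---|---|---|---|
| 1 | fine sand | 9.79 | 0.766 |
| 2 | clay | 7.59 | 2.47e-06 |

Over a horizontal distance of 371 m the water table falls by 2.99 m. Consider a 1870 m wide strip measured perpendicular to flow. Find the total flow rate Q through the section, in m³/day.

113

Flow is parallel to layering, so each bed carries its own Darcy discharge and the transmissivities add.
Σ(K_i·b_i) = 0.766×9.79 + 2.47e-06×7.59 = 7.499 m²/day.
Hydraulic gradient i = Δh / L = 2.99 / 371 = 0.008059.
Q = Σ(K_i·b_i) · W · i = 7.499 × 1870 × 0.008059 = 113.0 m³/day.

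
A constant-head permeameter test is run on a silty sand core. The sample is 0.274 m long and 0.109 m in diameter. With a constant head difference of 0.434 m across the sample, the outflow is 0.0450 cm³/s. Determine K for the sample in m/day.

0.263

Cross-sectional area A = π·(d/2)² = π × (0.109/2)² = 0.009331 m².
Convert discharge: 0.0450 cm³/s = 4.500e-08 m³/s.
Darcy's law rearranged: K = Q·L / (A·Δh) = 4.500e-08 × 0.274 / (0.009331 × 0.434) = 3.045e-06 m/s = 0.2631 m/day.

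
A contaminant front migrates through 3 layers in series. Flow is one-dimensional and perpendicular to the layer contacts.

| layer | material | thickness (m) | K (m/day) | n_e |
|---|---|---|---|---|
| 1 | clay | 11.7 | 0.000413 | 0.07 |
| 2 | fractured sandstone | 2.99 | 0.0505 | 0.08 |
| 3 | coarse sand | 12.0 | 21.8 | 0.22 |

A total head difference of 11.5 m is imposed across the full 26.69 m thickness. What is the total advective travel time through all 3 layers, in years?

25.0

With flow normal to the layers, continuity requires the same specific discharge q through every layer.
Σ(b_i/K_i) = 11.7/0.000413 + 2.99/0.0505 + 12.0/21.8 = 28389 d.
q = Δh / Σ(b_i/K_i) = 11.5 / 28389 = 0.0004051 m/day.
In each layer the seepage velocity is v_i = q/n_i, so the layer transit time is t_i = b_i·n_i / q:
  layer 1 (clay): t_1 = 11.7 × 0.07 / 0.0004051 = 2022 d
  layer 2 (fractured sandstone): t_2 = 2.99 × 0.08 / 0.0004051 = 590.5 d
  layer 3 (coarse sand): t_3 = 12.0 × 0.22 / 0.0004051 = 6517 d
Total t = Σ t_i = 9129 days = 25.00 years.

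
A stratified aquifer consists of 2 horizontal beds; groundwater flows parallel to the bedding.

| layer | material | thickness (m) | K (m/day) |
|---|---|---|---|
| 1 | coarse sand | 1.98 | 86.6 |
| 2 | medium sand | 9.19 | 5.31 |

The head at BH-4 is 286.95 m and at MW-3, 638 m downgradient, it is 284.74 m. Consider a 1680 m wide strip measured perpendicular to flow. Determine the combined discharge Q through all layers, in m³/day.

1280

Flow is parallel to layering, so each bed carries its own Darcy discharge and the transmissivities add.
Σ(K_i·b_i) = 86.6×1.98 + 5.31×9.19 = 220.3 m²/day.
Hydraulic gradient i = (286.95 − 284.74) / 638 = 2.21 / 638 = 0.003464.
Q = Σ(K_i·b_i) · W · i = 220.3 × 1680 × 0.003464 = 1282 m³/day.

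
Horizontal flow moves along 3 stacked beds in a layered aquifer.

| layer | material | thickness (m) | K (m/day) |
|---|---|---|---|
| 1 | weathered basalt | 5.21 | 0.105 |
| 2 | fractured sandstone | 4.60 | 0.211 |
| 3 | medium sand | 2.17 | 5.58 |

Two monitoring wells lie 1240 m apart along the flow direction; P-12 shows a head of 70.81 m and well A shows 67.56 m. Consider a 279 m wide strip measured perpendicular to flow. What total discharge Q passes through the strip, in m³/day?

Flow is parallel to layering, so each bed carries its own Darcy discharge and the transmissivities add.
Σ(K_i·b_i) = 0.105×5.21 + 0.211×4.60 + 5.58×2.17 = 13.63 m²/day.
Hydraulic gradient i = (70.81 − 67.56) / 1240 = 3.25 / 1240 = 0.002621.
Q = Σ(K_i·b_i) · W · i = 13.63 × 279 × 0.002621 = 9.964 m³/day.

9.96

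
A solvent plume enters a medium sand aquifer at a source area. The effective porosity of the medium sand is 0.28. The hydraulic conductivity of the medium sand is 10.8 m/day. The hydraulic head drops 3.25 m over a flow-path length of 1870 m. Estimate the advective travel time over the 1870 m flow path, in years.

76.4

Hydraulic gradient i = Δh / L = 3.25 / 1870 = 0.001738.
Darcy flux q = K · i = 10.80 × 0.001738 = 0.01877 m/day.
Seepage velocity v = q / n_e = 0.01877 / 0.28 = 0.06704 m/day.
Travel time t = L / v = 1870 / 0.06704 = 27895 days = 76.37 years.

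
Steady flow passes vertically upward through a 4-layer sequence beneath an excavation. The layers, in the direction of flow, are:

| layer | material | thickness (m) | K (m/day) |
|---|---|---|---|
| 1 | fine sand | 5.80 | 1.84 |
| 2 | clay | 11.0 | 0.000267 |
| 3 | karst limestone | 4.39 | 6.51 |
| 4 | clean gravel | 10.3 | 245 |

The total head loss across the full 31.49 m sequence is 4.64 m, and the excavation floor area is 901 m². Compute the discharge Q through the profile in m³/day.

0.101

Flow is perpendicular to layering, so the layers act in series and the equivalent K is the thickness-weighted harmonic mean.
Total thickness L = 5.80 + 11.0 + 4.39 + 10.3 = 31.49 m.
Σ(b_i/K_i) = 5.80/1.84 + 11.0/0.000267 + 4.39/6.51 + 10.3/245 = 41202 d.
K_eq = L / Σ(b_i/K_i) = 31.49 / 41202 = 0.0007643 m/day.
Q = K_eq · A · (Δh/L) = 0.0007643 × 901 × (4.64/31.49) = 0.1015 m³/day.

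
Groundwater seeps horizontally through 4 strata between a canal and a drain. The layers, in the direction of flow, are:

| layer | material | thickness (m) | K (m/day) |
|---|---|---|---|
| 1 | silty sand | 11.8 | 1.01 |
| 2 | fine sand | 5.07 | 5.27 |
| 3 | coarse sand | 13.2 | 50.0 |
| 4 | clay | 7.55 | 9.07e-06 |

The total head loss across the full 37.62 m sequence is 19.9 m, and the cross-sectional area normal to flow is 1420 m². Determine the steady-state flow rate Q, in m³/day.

Flow is perpendicular to layering, so the layers act in series and the equivalent K is the thickness-weighted harmonic mean.
Total thickness L = 11.8 + 5.07 + 13.2 + 7.55 = 37.62 m.
Σ(b_i/K_i) = 11.8/1.01 + 5.07/5.27 + 13.2/50.0 + 7.55/9.07e-06 = 8.324e+05 d.
K_eq = L / Σ(b_i/K_i) = 37.62 / 8.324e+05 = 4.519e-05 m/day.
Q = K_eq · A · (Δh/L) = 4.519e-05 × 1420 × (19.9/37.62) = 0.03395 m³/day.

0.0339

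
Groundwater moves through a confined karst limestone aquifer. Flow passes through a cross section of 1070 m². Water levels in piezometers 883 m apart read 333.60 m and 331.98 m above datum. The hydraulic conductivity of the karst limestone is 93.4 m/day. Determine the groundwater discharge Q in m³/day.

Hydraulic gradient i = (333.60 − 331.98) / 883 = 1.62 / 883 = 0.001835.
Darcy's law: Q = K · A · i = 93.40 × 1070 × 0.001835 = 183.4 m³/day.

183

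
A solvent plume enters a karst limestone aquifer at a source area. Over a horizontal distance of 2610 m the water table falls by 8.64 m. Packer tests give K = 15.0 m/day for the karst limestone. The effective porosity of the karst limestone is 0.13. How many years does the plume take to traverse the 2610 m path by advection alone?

18.7

Hydraulic gradient i = Δh / L = 8.64 / 2610 = 0.003310.
Darcy flux q = K · i = 15.00 × 0.003310 = 0.04966 m/day.
Seepage velocity v = q / n_e = 0.04966 / 0.13 = 0.3820 m/day.
Travel time t = L / v = 2610 / 0.3820 = 6833 days = 18.71 years.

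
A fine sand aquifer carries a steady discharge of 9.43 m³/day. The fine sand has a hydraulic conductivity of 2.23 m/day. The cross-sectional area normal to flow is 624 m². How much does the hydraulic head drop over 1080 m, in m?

From Q = K·A·i, i = Q / (K·A) = 9.43 / (2.230 × 624.0) = 0.006777.
Head loss Δh = i · L = 0.006777 × 1080 = 7.319 m.

7.32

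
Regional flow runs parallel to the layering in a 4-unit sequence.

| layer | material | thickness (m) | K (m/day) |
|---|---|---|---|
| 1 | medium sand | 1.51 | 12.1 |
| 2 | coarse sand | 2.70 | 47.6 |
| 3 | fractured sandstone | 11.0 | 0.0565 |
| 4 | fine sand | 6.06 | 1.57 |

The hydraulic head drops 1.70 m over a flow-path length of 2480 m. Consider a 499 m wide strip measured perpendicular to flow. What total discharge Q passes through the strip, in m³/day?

Flow is parallel to layering, so each bed carries its own Darcy discharge and the transmissivities add.
Σ(K_i·b_i) = 12.1×1.51 + 47.6×2.70 + 0.0565×11.0 + 1.57×6.06 = 156.9 m²/day.
Hydraulic gradient i = Δh / L = 1.70 / 2480 = 0.0006855.
Q = Σ(K_i·b_i) · W · i = 156.9 × 499 × 0.0006855 = 53.68 m³/day.

53.7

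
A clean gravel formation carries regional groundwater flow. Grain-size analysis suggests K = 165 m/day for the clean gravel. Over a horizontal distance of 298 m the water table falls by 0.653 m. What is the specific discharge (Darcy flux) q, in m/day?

0.362

Hydraulic gradient i = Δh / L = 0.653 / 298 = 0.002191.
Specific discharge q = K · i = 165.0 × 0.002191 = 0.3616 m/day.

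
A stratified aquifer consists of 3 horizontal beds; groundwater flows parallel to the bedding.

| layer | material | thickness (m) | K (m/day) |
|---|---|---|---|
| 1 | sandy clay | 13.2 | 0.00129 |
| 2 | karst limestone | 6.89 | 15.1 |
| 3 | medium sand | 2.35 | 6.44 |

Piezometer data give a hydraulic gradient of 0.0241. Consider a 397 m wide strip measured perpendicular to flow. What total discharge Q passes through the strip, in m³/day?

Flow is parallel to layering, so each bed carries its own Darcy discharge and the transmissivities add.
Σ(K_i·b_i) = 0.00129×13.2 + 15.1×6.89 + 6.44×2.35 = 119.2 m²/day.
Hydraulic gradient i = 0.0241.
Q = Σ(K_i·b_i) · W · i = 119.2 × 397 × 0.02410 = 1140 m³/day.

1140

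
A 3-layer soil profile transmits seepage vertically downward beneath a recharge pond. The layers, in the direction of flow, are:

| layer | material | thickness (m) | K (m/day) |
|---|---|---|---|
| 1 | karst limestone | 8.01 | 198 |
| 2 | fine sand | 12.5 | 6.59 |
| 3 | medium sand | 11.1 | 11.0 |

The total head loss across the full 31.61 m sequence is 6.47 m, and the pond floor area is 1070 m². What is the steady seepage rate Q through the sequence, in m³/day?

Flow is perpendicular to layering, so the layers act in series and the equivalent K is the thickness-weighted harmonic mean.
Total thickness L = 8.01 + 12.5 + 11.1 = 31.61 m.
Σ(b_i/K_i) = 8.01/198 + 12.5/6.59 + 11.1/11.0 = 2.946 d.
K_eq = L / Σ(b_i/K_i) = 31.61 / 2.946 = 10.73 m/day.
Q = K_eq · A · (Δh/L) = 10.73 × 1070 × (6.47/31.61) = 2350 m³/day.

2350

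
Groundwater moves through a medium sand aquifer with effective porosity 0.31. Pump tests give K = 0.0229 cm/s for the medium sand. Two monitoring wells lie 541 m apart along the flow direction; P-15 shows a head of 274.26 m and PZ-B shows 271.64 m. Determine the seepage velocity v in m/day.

Convert K: 0.0229 cm/s × 864 = 19.79 m/day.
Hydraulic gradient i = (274.26 − 271.64) / 541 = 2.62 / 541 = 0.004843.
Darcy flux q = K · i = 19.79 × 0.004843 = 0.09582 m/day.
Seepage velocity v = q / n_e = 0.09582 / 0.31 = 0.3091 m/day.

0.309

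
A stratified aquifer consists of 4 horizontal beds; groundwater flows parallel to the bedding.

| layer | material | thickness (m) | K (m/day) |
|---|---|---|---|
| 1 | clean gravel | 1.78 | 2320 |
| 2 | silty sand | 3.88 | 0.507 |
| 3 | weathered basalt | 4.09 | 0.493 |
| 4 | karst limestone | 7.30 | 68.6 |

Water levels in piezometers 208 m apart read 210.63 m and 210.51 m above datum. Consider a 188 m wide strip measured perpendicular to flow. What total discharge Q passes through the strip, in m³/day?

503

Flow is parallel to layering, so each bed carries its own Darcy discharge and the transmissivities add.
Σ(K_i·b_i) = 2320×1.78 + 0.507×3.88 + 0.493×4.09 + 68.6×7.30 = 4634 m²/day.
Hydraulic gradient i = (210.63 − 210.51) / 208 = 0.12 / 208 = 0.0005769.
Q = Σ(K_i·b_i) · W · i = 4634 × 188 × 0.0005769 = 502.7 m³/day.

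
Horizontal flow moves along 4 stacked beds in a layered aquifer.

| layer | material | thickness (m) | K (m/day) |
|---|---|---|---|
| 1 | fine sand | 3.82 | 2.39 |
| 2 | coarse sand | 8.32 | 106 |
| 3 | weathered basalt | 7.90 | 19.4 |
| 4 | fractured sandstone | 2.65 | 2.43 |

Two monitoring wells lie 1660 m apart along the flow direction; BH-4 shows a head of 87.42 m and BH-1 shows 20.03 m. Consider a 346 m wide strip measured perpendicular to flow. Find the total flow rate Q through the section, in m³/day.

Flow is parallel to layering, so each bed carries its own Darcy discharge and the transmissivities add.
Σ(K_i·b_i) = 2.39×3.82 + 106×8.32 + 19.4×7.90 + 2.43×2.65 = 1051 m²/day.
Hydraulic gradient i = (87.42 − 20.03) / 1660 = 67.39 / 1660 = 0.04060.
Q = Σ(K_i·b_i) · W · i = 1051 × 346 × 0.04060 = 14759 m³/day.

14800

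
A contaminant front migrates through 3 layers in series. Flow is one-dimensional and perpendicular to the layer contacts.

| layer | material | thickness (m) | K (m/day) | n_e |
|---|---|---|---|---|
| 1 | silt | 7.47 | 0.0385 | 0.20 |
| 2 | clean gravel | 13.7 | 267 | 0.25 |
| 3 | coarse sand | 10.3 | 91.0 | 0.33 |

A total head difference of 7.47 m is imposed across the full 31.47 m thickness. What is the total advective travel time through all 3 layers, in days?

With flow normal to the layers, continuity requires the same specific discharge q through every layer.
Σ(b_i/K_i) = 7.47/0.0385 + 13.7/267 + 10.3/91.0 = 194.2 d.
q = Δh / Σ(b_i/K_i) = 7.47 / 194.2 = 0.03847 m/day.
In each layer the seepage velocity is v_i = q/n_i, so the layer transit time is t_i = b_i·n_i / q:
  layer 1 (silt): t_1 = 7.47 × 0.20 / 0.03847 = 38.84 d
  layer 2 (clean gravel): t_2 = 13.7 × 0.25 / 0.03847 = 89.04 d
  layer 3 (coarse sand): t_3 = 10.3 × 0.33 / 0.03847 = 88.36 d
Total t = Σ t_i = 216.2 days.

216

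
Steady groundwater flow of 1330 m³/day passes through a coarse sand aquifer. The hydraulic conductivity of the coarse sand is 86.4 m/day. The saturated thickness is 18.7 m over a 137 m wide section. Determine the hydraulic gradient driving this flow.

0.00601

Cross-sectional area A = 137 × 18.7 = 2562 m².
From Q = K·A·i, i = Q / (K·A) = 1330 / (86.40 × 2562) = 0.006009.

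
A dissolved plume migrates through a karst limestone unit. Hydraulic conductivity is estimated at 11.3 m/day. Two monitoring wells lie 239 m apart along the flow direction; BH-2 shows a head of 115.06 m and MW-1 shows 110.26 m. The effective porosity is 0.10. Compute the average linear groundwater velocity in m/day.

Hydraulic gradient i = (115.06 − 110.26) / 239 = 4.8 / 239 = 0.02008.
Darcy flux q = K · i = 11.30 × 0.02008 = 0.2269 m/day.
Seepage velocity v = q / n_e = 0.2269 / 0.10 = 2.269 m/day.

2.27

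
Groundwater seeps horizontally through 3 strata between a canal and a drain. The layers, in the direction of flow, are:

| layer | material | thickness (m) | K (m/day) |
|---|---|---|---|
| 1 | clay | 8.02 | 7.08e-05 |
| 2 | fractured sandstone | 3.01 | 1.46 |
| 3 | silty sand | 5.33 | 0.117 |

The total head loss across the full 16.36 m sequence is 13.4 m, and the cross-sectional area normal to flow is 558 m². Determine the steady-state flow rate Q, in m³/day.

0.0660

Flow is perpendicular to layering, so the layers act in series and the equivalent K is the thickness-weighted harmonic mean.
Total thickness L = 8.02 + 3.01 + 5.33 = 16.36 m.
Σ(b_i/K_i) = 8.02/7.08e-05 + 3.01/1.46 + 5.33/0.117 = 1.133e+05 d.
K_eq = L / Σ(b_i/K_i) = 16.36 / 1.133e+05 = 0.0001444 m/day.
Q = K_eq · A · (Δh/L) = 0.0001444 × 558 × (13.4/16.36) = 0.06598 m³/day.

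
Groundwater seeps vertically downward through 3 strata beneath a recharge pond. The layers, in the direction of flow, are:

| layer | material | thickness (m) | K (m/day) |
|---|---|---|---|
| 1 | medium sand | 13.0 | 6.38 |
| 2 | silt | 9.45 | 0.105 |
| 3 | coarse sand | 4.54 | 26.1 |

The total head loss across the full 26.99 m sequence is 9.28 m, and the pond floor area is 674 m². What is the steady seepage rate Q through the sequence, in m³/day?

Flow is perpendicular to layering, so the layers act in series and the equivalent K is the thickness-weighted harmonic mean.
Total thickness L = 13.0 + 9.45 + 4.54 = 26.99 m.
Σ(b_i/K_i) = 13.0/6.38 + 9.45/0.105 + 4.54/26.1 = 92.21 d.
K_eq = L / Σ(b_i/K_i) = 26.99 / 92.21 = 0.2927 m/day.
Q = K_eq · A · (Δh/L) = 0.2927 × 674 × (9.28/26.99) = 67.83 m³/day.

67.8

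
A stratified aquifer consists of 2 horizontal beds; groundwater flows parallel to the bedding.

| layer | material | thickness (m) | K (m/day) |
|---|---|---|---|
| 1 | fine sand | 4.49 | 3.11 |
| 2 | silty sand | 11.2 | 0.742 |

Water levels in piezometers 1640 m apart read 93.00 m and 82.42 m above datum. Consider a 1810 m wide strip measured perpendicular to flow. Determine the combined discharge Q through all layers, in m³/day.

260

Flow is parallel to layering, so each bed carries its own Darcy discharge and the transmissivities add.
Σ(K_i·b_i) = 3.11×4.49 + 0.742×11.2 = 22.27 m²/day.
Hydraulic gradient i = (93.00 − 82.42) / 1640 = 10.58 / 1640 = 0.006451.
Q = Σ(K_i·b_i) · W · i = 22.27 × 1810 × 0.006451 = 260.1 m³/day.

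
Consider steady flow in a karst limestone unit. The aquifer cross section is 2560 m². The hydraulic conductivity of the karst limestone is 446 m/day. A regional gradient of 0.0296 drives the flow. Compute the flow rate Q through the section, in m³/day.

33800

Hydraulic gradient i = 0.0296.
Darcy's law: Q = K · A · i = 446.0 × 2560 × 0.02960 = 33796 m³/day.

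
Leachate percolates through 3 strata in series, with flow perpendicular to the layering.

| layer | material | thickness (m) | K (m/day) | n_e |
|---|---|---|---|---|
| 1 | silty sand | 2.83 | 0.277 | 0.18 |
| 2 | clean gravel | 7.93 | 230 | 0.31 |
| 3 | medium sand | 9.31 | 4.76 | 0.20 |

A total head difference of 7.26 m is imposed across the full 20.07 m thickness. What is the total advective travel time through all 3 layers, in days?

With flow normal to the layers, continuity requires the same specific discharge q through every layer.
Σ(b_i/K_i) = 2.83/0.277 + 7.93/230 + 9.31/4.76 = 12.21 d.
q = Δh / Σ(b_i/K_i) = 7.26 / 12.21 = 0.5947 m/day.
In each layer the seepage velocity is v_i = q/n_i, so the layer transit time is t_i = b_i·n_i / q:
  layer 1 (silty sand): t_1 = 2.83 × 0.18 / 0.5947 = 0.8565 d
  layer 2 (clean gravel): t_2 = 7.93 × 0.31 / 0.5947 = 4.133 d
  layer 3 (medium sand): t_3 = 9.31 × 0.20 / 0.5947 = 3.131 d
Total t = Σ t_i = 8.121 days.

8.12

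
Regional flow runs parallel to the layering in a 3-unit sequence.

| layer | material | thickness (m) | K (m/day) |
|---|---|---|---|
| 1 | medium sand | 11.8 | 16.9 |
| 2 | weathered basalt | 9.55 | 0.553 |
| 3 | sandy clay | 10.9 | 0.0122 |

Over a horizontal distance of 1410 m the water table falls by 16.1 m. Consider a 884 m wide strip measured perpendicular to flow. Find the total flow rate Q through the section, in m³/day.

2070

Flow is parallel to layering, so each bed carries its own Darcy discharge and the transmissivities add.
Σ(K_i·b_i) = 16.9×11.8 + 0.553×9.55 + 0.0122×10.9 = 204.8 m²/day.
Hydraulic gradient i = Δh / L = 16.1 / 1410 = 0.01142.
Q = Σ(K_i·b_i) · W · i = 204.8 × 884 × 0.01142 = 2068 m³/day.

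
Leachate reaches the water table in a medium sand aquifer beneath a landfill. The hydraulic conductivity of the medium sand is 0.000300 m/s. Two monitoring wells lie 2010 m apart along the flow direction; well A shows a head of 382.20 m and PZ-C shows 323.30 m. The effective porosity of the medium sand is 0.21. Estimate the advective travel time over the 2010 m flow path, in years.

Convert K: 0.000300 m/s × 86400 = 25.92 m/day.
Hydraulic gradient i = (382.20 − 323.30) / 2010 = 58.9 / 2010 = 0.02930.
Darcy flux q = K · i = 25.92 × 0.02930 = 0.7595 m/day.
Seepage velocity v = q / n_e = 0.7595 / 0.21 = 3.617 m/day.
Travel time t = L / v = 2010 / 3.617 = 555.7 days = 1.521 years.

1.52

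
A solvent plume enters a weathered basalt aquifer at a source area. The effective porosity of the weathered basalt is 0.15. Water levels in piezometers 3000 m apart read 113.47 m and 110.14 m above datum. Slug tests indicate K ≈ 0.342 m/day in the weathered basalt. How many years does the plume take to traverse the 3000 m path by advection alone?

Hydraulic gradient i = (113.47 − 110.14) / 3000 = 3.33 / 3000 = 0.001110.
Darcy flux q = K · i = 0.3420 × 0.001110 = 0.0003796 m/day.
Seepage velocity v = q / n_e = 0.0003796 / 0.15 = 0.002531 m/day.
Travel time t = L / v = 3000 / 0.002531 = 1.185e+06 days = 3245 years.

3250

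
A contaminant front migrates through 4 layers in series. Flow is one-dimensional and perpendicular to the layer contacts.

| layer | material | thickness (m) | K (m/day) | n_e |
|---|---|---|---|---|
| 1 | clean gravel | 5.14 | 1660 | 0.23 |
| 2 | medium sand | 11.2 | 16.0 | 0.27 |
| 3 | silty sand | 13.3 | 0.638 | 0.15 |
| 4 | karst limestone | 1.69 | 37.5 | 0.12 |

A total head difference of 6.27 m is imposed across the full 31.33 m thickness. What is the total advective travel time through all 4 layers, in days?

22.1

With flow normal to the layers, continuity requires the same specific discharge q through every layer.
Σ(b_i/K_i) = 5.14/1660 + 11.2/16.0 + 13.3/0.638 + 1.69/37.5 = 21.59 d.
q = Δh / Σ(b_i/K_i) = 6.27 / 21.59 = 0.2904 m/day.
In each layer the seepage velocity is v_i = q/n_i, so the layer transit time is t_i = b_i·n_i / q:
  layer 1 (clean gravel): t_1 = 5.14 × 0.23 / 0.2904 = 4.072 d
  layer 2 (medium sand): t_2 = 11.2 × 0.27 / 0.2904 = 10.41 d
  layer 3 (silty sand): t_3 = 13.3 × 0.15 / 0.2904 = 6.871 d
  layer 4 (karst limestone): t_4 = 1.69 × 0.12 / 0.2904 = 0.6985 d
Total t = Σ t_i = 22.06 days.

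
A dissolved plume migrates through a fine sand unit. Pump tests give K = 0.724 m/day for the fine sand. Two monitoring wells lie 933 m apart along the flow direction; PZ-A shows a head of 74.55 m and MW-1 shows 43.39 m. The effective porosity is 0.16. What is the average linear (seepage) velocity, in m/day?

Hydraulic gradient i = (74.55 − 43.39) / 933 = 31.16 / 933 = 0.03340.
Darcy flux q = K · i = 0.7240 × 0.03340 = 0.02418 m/day.
Seepage velocity v = q / n_e = 0.02418 / 0.16 = 0.1511 m/day.

0.151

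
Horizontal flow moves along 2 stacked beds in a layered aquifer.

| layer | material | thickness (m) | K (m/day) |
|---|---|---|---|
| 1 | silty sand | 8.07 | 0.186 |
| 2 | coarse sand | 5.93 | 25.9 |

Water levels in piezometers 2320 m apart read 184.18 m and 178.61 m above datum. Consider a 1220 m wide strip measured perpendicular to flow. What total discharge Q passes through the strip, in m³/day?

Flow is parallel to layering, so each bed carries its own Darcy discharge and the transmissivities add.
Σ(K_i·b_i) = 0.186×8.07 + 25.9×5.93 = 155.1 m²/day.
Hydraulic gradient i = (184.18 − 178.61) / 2320 = 5.57 / 2320 = 0.002401.
Q = Σ(K_i·b_i) · W · i = 155.1 × 1220 × 0.002401 = 454.3 m³/day.

454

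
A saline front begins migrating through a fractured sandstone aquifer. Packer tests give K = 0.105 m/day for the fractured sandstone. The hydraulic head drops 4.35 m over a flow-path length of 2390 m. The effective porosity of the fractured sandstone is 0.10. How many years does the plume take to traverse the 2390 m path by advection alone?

3420

Hydraulic gradient i = Δh / L = 4.35 / 2390 = 0.001820.
Darcy flux q = K · i = 0.1050 × 0.001820 = 0.0001911 m/day.
Seepage velocity v = q / n_e = 0.0001911 / 0.10 = 0.001911 m/day.
Travel time t = L / v = 2390 / 0.001911 = 1.251e+06 days = 3424 years.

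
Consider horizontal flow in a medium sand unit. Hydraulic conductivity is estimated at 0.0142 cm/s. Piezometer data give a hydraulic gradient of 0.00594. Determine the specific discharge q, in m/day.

Convert K: 0.0142 cm/s × 864 = 12.27 m/day.
Hydraulic gradient i = 0.00594.
Specific discharge q = K · i = 12.27 × 0.005940 = 0.07288 m/day.

0.0729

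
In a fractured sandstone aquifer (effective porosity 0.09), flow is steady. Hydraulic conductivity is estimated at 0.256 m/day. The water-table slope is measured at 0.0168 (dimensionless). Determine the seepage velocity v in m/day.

Hydraulic gradient i = 0.0168.
Darcy flux q = K · i = 0.2560 × 0.01680 = 0.004301 m/day.
Seepage velocity v = q / n_e = 0.004301 / 0.09 = 0.04779 m/day.

0.0478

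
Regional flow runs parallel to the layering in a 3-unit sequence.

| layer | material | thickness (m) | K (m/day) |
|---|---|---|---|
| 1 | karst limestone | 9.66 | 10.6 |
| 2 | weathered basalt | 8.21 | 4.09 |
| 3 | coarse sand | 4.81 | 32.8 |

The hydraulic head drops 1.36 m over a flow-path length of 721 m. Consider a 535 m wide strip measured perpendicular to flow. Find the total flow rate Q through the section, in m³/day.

296

Flow is parallel to layering, so each bed carries its own Darcy discharge and the transmissivities add.
Σ(K_i·b_i) = 10.6×9.66 + 4.09×8.21 + 32.8×4.81 = 293.7 m²/day.
Hydraulic gradient i = Δh / L = 1.36 / 721 = 0.001886.
Q = Σ(K_i·b_i) · W · i = 293.7 × 535 × 0.001886 = 296.4 m³/day.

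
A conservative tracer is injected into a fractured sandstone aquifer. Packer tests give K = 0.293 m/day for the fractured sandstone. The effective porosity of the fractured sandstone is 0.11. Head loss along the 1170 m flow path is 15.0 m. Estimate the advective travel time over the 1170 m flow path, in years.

93.8

Hydraulic gradient i = Δh / L = 15.0 / 1170 = 0.01282.
Darcy flux q = K · i = 0.2930 × 0.01282 = 0.003756 m/day.
Seepage velocity v = q / n_e = 0.003756 / 0.11 = 0.03415 m/day.
Travel time t = L / v = 1170 / 0.03415 = 34261 days = 93.80 years.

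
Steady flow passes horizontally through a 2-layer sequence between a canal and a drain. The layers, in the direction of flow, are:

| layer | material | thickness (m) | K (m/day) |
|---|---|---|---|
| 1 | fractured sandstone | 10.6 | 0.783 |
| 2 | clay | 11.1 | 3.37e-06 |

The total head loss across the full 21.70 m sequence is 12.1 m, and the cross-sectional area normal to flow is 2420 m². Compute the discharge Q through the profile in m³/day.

Flow is perpendicular to layering, so the layers act in series and the equivalent K is the thickness-weighted harmonic mean.
Total thickness L = 10.6 + 11.1 = 21.70 m.
Σ(b_i/K_i) = 10.6/0.783 + 11.1/3.37e-06 = 3.294e+06 d.
K_eq = L / Σ(b_i/K_i) = 21.70 / 3.294e+06 = 6.588e-06 m/day.
Q = K_eq · A · (Δh/L) = 6.588e-06 × 2420 × (12.1/21.70) = 0.008890 m³/day.

0.00889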